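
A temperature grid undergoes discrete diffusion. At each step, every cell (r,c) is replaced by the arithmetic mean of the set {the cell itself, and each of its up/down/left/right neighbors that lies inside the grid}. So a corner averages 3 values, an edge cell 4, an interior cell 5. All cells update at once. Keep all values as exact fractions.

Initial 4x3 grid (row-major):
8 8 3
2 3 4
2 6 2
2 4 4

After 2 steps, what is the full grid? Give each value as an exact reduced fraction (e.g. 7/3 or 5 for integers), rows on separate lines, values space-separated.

Answer: 61/12 211/40 9/2
347/80 81/20 83/20
769/240 19/5 103/30
29/9 67/20 34/9

Derivation:
After step 1:
  6 11/2 5
  15/4 23/5 3
  3 17/5 4
  8/3 4 10/3
After step 2:
  61/12 211/40 9/2
  347/80 81/20 83/20
  769/240 19/5 103/30
  29/9 67/20 34/9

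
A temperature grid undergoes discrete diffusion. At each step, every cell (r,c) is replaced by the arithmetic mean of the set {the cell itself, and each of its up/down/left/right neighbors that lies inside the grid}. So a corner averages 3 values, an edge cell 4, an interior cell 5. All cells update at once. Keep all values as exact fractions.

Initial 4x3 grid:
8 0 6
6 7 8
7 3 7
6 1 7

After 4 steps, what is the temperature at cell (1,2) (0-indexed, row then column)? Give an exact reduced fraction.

Step 1: cell (1,2) = 7
Step 2: cell (1,2) = 1363/240
Step 3: cell (1,2) = 41293/7200
Step 4: cell (1,2) = 1186651/216000
Full grid after step 4:
  709751/129600 4664339/864000 717401/129600
  583013/108000 1990591/360000 1186651/216000
  575273/108000 1906391/360000 43673/8000
  658391/129600 4457719/864000 75149/14400

Answer: 1186651/216000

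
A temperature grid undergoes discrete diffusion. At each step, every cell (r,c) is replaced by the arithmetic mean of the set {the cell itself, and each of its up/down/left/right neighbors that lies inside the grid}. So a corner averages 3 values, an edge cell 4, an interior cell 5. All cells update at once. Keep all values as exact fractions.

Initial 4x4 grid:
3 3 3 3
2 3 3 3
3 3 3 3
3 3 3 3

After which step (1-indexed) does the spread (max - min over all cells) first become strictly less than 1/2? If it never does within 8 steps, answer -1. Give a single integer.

Step 1: max=3, min=8/3, spread=1/3
  -> spread < 1/2 first at step 1
Step 2: max=3, min=329/120, spread=31/120
Step 3: max=3, min=3029/1080, spread=211/1080
Step 4: max=3, min=307157/108000, spread=16843/108000
Step 5: max=26921/9000, min=2777357/972000, spread=130111/972000
Step 6: max=1612841/540000, min=83837633/29160000, spread=3255781/29160000
Step 7: max=1608893/540000, min=2524046309/874800000, spread=82360351/874800000
Step 8: max=289093559/97200000, min=75980683109/26244000000, spread=2074577821/26244000000

Answer: 1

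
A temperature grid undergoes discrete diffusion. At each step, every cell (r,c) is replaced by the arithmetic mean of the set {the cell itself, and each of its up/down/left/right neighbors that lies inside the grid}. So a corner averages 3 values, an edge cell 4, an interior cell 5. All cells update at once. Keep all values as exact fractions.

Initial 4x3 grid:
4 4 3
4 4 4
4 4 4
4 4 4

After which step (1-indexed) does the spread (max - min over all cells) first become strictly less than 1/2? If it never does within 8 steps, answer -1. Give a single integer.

Step 1: max=4, min=11/3, spread=1/3
  -> spread < 1/2 first at step 1
Step 2: max=4, min=67/18, spread=5/18
Step 3: max=4, min=823/216, spread=41/216
Step 4: max=4, min=99463/25920, spread=4217/25920
Step 5: max=28721/7200, min=6011651/1555200, spread=38417/311040
Step 6: max=573403/144000, min=362047789/93312000, spread=1903471/18662400
Step 7: max=17164241/4320000, min=21793890911/5598720000, spread=18038617/223948800
Step 8: max=1542273241/388800000, min=1310424617149/335923200000, spread=883978523/13436928000

Answer: 1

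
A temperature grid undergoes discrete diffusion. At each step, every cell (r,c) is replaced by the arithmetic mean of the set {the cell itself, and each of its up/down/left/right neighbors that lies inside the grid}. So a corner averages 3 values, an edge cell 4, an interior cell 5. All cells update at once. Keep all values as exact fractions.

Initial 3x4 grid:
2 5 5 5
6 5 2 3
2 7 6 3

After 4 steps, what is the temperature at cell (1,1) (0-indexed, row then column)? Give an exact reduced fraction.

Answer: 1589779/360000

Derivation:
Step 1: cell (1,1) = 5
Step 2: cell (1,1) = 111/25
Step 3: cell (1,1) = 27041/6000
Step 4: cell (1,1) = 1589779/360000
Full grid after step 4:
  565669/129600 470137/108000 455047/108000 530779/129600
  3875861/864000 1589779/360000 1538629/360000 3546491/864000
  21847/4800 40751/9000 12977/3000 179593/43200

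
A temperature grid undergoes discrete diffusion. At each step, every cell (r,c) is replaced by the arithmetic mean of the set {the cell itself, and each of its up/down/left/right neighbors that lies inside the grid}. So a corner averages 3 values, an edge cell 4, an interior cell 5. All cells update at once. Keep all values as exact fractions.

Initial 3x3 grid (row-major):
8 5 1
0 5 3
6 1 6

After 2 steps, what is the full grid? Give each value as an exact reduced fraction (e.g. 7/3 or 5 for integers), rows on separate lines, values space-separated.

Answer: 83/18 893/240 23/6
853/240 411/100 773/240
139/36 389/120 139/36

Derivation:
After step 1:
  13/3 19/4 3
  19/4 14/5 15/4
  7/3 9/2 10/3
After step 2:
  83/18 893/240 23/6
  853/240 411/100 773/240
  139/36 389/120 139/36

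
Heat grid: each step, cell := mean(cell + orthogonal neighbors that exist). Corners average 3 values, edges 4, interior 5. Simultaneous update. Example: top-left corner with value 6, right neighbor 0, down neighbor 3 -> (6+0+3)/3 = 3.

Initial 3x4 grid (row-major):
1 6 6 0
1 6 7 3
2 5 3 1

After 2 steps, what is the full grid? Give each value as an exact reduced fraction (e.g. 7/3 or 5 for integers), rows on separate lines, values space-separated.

Answer: 119/36 103/24 35/8 7/2
77/24 17/4 43/10 157/48
55/18 47/12 23/6 109/36

Derivation:
After step 1:
  8/3 19/4 19/4 3
  5/2 5 5 11/4
  8/3 4 4 7/3
After step 2:
  119/36 103/24 35/8 7/2
  77/24 17/4 43/10 157/48
  55/18 47/12 23/6 109/36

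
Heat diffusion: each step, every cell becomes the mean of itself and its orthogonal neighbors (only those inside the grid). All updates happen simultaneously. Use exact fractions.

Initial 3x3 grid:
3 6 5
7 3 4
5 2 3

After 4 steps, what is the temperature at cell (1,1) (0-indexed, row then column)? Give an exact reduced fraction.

Answer: 167103/40000

Derivation:
Step 1: cell (1,1) = 22/5
Step 2: cell (1,1) = 403/100
Step 3: cell (1,1) = 8547/2000
Step 4: cell (1,1) = 167103/40000
Full grid after step 4:
  586213/129600 3848771/864000 3827/900
  634441/144000 167103/40000 1174507/288000
  538313/129600 3471271/864000 41399/10800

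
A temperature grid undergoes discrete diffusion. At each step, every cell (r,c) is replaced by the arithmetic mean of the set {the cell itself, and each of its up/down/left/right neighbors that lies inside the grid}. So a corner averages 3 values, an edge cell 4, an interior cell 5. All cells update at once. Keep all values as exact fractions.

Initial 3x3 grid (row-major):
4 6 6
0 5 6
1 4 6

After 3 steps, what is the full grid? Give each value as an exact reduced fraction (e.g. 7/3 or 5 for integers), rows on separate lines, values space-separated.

Answer: 8147/2160 66229/14400 941/180
8209/2400 12649/3000 73279/14400
3401/1080 1589/400 10187/2160

Derivation:
After step 1:
  10/3 21/4 6
  5/2 21/5 23/4
  5/3 4 16/3
After step 2:
  133/36 1127/240 17/3
  117/40 217/50 1277/240
  49/18 19/5 181/36
After step 3:
  8147/2160 66229/14400 941/180
  8209/2400 12649/3000 73279/14400
  3401/1080 1589/400 10187/2160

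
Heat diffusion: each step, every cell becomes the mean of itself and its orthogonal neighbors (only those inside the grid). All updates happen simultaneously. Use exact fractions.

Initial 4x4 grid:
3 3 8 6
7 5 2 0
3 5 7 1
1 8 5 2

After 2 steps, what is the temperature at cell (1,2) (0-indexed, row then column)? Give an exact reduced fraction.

Answer: 99/25

Derivation:
Step 1: cell (1,2) = 22/5
Step 2: cell (1,2) = 99/25
Full grid after step 2:
  163/36 547/120 557/120 35/9
  517/120 473/100 99/25 829/240
  181/40 91/20 22/5 137/48
  17/4 397/80 203/48 32/9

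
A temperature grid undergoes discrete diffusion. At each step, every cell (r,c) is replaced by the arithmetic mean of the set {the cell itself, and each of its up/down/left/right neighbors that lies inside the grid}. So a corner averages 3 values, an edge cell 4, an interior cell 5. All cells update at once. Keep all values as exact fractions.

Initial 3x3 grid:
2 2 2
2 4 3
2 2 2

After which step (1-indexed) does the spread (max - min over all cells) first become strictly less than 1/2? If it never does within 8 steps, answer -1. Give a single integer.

Answer: 2

Derivation:
Step 1: max=11/4, min=2, spread=3/4
Step 2: max=257/100, min=91/40, spread=59/200
  -> spread < 1/2 first at step 2
Step 3: max=36467/14400, min=209/90, spread=1009/4800
Step 4: max=321547/129600, min=339679/144000, spread=158359/1296000
Step 5: max=127965803/51840000, min=193129/81000, spread=4363243/51840000
Step 6: max=1143343123/466560000, min=1241470211/518400000, spread=260199331/4665600000
Step 7: max=456176851427/186624000000, min=935498473/388800000, spread=7137584387/186624000000
Step 8: max=27287375613169/11197440000000, min=1499476409933/622080000000, spread=3799043/143327232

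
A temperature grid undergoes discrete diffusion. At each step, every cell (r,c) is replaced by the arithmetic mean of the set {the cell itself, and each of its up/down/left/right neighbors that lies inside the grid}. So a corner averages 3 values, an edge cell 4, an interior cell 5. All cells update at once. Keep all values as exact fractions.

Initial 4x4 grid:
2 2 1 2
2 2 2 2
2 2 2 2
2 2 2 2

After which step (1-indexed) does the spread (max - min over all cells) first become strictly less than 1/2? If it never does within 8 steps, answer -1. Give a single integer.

Step 1: max=2, min=5/3, spread=1/3
  -> spread < 1/2 first at step 1
Step 2: max=2, min=209/120, spread=31/120
Step 3: max=2, min=1949/1080, spread=211/1080
Step 4: max=2, min=199157/108000, spread=16843/108000
Step 5: max=17921/9000, min=1805357/972000, spread=130111/972000
Step 6: max=1072841/540000, min=54677633/29160000, spread=3255781/29160000
Step 7: max=1068893/540000, min=1649246309/874800000, spread=82360351/874800000
Step 8: max=191893559/97200000, min=49736683109/26244000000, spread=2074577821/26244000000

Answer: 1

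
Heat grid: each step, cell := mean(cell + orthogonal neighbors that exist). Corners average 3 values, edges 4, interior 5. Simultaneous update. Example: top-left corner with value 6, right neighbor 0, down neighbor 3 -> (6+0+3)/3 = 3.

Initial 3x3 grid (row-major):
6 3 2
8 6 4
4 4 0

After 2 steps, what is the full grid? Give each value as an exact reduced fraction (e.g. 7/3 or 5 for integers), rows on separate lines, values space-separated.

After step 1:
  17/3 17/4 3
  6 5 3
  16/3 7/2 8/3
After step 2:
  191/36 215/48 41/12
  11/2 87/20 41/12
  89/18 33/8 55/18

Answer: 191/36 215/48 41/12
11/2 87/20 41/12
89/18 33/8 55/18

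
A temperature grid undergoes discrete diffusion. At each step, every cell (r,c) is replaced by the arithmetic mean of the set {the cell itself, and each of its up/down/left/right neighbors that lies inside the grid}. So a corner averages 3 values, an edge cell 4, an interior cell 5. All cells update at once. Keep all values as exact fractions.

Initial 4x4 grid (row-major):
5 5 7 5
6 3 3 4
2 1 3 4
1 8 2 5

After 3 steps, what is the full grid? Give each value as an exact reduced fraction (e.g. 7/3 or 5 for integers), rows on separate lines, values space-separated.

After step 1:
  16/3 5 5 16/3
  4 18/5 4 4
  5/2 17/5 13/5 4
  11/3 3 9/2 11/3
After step 2:
  43/9 71/15 29/6 43/9
  463/120 4 96/25 13/3
  407/120 151/50 37/10 107/30
  55/18 437/120 413/120 73/18
After step 3:
  4813/1080 1651/360 8183/1800 251/54
  577/144 11671/3000 1553/375 7433/1800
  11993/3600 2663/750 10541/3000 1409/360
  454/135 11843/3600 2671/720 3983/1080

Answer: 4813/1080 1651/360 8183/1800 251/54
577/144 11671/3000 1553/375 7433/1800
11993/3600 2663/750 10541/3000 1409/360
454/135 11843/3600 2671/720 3983/1080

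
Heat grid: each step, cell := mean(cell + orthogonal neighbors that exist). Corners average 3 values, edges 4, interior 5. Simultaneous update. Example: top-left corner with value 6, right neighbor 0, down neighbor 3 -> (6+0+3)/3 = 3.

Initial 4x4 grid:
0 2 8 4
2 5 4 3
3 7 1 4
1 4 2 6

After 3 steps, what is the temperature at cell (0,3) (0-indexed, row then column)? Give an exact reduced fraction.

Step 1: cell (0,3) = 5
Step 2: cell (0,3) = 53/12
Step 3: cell (0,3) = 1547/360
Full grid after step 3:
  313/108 25157/7200 3237/800 1547/360
  21767/7200 5261/1500 3977/1000 9751/2400
  22831/7200 10517/3000 1869/500 9071/2400
  691/216 24751/7200 2847/800 653/180

Answer: 1547/360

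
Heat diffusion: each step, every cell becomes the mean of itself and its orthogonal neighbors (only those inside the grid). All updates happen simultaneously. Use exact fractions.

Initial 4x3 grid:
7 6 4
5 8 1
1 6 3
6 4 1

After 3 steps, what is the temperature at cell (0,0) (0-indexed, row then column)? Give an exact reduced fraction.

Step 1: cell (0,0) = 6
Step 2: cell (0,0) = 35/6
Step 3: cell (0,0) = 109/20
Full grid after step 3:
  109/20 74777/14400 622/135
  4109/800 28393/6000 30631/7200
  32491/7200 25073/6000 26641/7200
  2221/540 55177/14400 469/135

Answer: 109/20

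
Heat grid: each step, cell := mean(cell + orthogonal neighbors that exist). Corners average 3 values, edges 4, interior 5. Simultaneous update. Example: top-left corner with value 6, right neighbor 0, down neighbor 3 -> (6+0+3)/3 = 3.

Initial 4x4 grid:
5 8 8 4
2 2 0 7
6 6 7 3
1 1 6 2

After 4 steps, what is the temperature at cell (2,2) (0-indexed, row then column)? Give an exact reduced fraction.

Answer: 765907/180000

Derivation:
Step 1: cell (2,2) = 22/5
Step 2: cell (2,2) = 447/100
Step 3: cell (2,2) = 24757/6000
Step 4: cell (2,2) = 765907/180000
Full grid after step 4:
  98681/21600 67127/14400 1056617/216000 78287/16200
  101/24 10643/2400 40573/9000 1010027/216000
  52393/13500 44719/11250 765907/180000 922243/216000
  14779/4050 103181/27000 107261/27000 269041/64800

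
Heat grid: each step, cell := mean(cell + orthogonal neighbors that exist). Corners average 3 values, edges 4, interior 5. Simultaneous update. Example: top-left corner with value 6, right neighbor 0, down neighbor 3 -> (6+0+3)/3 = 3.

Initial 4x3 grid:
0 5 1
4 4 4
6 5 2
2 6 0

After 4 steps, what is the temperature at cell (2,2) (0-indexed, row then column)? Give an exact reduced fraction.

Answer: 73213/21600

Derivation:
Step 1: cell (2,2) = 11/4
Step 2: cell (2,2) = 383/120
Step 3: cell (2,2) = 2383/720
Step 4: cell (2,2) = 73213/21600
Full grid after step 4:
  7339/2160 286529/86400 41329/12960
  17473/4800 62441/18000 71591/21600
  166301/43200 262559/72000 73213/21600
  20165/5184 635179/172800 17711/5184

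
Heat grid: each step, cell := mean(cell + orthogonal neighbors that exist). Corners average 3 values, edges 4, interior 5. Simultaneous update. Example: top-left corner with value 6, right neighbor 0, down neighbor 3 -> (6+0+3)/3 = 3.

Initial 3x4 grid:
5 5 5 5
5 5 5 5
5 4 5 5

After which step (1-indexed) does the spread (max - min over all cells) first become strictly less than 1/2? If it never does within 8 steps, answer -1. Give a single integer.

Answer: 1

Derivation:
Step 1: max=5, min=14/3, spread=1/3
  -> spread < 1/2 first at step 1
Step 2: max=5, min=569/120, spread=31/120
Step 3: max=5, min=5189/1080, spread=211/1080
Step 4: max=8953/1800, min=523103/108000, spread=14077/108000
Step 5: max=536317/108000, min=4719593/972000, spread=5363/48600
Step 6: max=297131/60000, min=142059191/29160000, spread=93859/1166400
Step 7: max=480663533/97200000, min=8537725519/1749600000, spread=4568723/69984000
Step 8: max=14398381111/2916000000, min=513099564371/104976000000, spread=8387449/167961600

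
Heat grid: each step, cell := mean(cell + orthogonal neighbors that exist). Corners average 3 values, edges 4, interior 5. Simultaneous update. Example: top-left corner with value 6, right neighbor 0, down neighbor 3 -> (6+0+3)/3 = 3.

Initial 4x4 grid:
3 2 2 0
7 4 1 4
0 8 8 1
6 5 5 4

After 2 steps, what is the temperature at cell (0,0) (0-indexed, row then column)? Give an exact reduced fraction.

Answer: 41/12

Derivation:
Step 1: cell (0,0) = 4
Step 2: cell (0,0) = 41/12
Full grid after step 2:
  41/12 31/10 49/20 19/12
  343/80 389/100 311/100 231/80
  209/48 101/20 463/100 821/240
  179/36 121/24 583/120 157/36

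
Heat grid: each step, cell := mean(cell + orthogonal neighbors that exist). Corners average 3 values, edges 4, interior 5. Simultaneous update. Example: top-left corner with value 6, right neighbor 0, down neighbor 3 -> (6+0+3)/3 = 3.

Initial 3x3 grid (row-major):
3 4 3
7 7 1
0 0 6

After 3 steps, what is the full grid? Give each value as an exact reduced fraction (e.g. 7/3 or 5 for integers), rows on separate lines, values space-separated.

After step 1:
  14/3 17/4 8/3
  17/4 19/5 17/4
  7/3 13/4 7/3
After step 2:
  79/18 923/240 67/18
  301/80 99/25 261/80
  59/18 703/240 59/18
After step 3:
  4319/1080 57301/14400 3899/1080
  18467/4800 444/125 5689/1600
  3589/1080 48401/14400 3409/1080

Answer: 4319/1080 57301/14400 3899/1080
18467/4800 444/125 5689/1600
3589/1080 48401/14400 3409/1080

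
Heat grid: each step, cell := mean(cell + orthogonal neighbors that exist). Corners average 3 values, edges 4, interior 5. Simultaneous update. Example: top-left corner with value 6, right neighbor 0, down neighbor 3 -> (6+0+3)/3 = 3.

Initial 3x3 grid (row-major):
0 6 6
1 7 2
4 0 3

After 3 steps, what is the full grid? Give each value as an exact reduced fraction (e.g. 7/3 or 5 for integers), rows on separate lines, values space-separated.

Answer: 6947/2160 6211/1600 8557/2160
3727/1200 19313/6000 27287/7200
2801/1080 22037/7200 1663/540

Derivation:
After step 1:
  7/3 19/4 14/3
  3 16/5 9/2
  5/3 7/2 5/3
After step 2:
  121/36 299/80 167/36
  51/20 379/100 421/120
  49/18 301/120 29/9
After step 3:
  6947/2160 6211/1600 8557/2160
  3727/1200 19313/6000 27287/7200
  2801/1080 22037/7200 1663/540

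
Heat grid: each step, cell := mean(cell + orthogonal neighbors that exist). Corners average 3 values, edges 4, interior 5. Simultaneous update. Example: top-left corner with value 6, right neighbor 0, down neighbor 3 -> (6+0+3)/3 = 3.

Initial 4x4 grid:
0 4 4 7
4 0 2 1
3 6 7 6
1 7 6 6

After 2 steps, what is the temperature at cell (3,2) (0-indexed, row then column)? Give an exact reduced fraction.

Step 1: cell (3,2) = 13/2
Step 2: cell (3,2) = 229/40
Full grid after step 2:
  77/36 727/240 261/80 49/12
  667/240 287/100 393/100 79/20
  811/240 217/50 243/50 51/10
  73/18 593/120 229/40 35/6

Answer: 229/40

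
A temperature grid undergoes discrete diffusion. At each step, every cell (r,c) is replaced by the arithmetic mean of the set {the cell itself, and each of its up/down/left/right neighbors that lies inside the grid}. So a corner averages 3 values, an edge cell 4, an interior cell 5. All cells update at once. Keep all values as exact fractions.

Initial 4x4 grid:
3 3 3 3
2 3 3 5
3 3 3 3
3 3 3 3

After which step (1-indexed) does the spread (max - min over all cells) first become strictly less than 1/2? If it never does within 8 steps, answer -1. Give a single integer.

Step 1: max=11/3, min=8/3, spread=1
Step 2: max=211/60, min=329/120, spread=31/40
Step 3: max=1831/540, min=3029/1080, spread=211/360
Step 4: max=178357/54000, min=309101/108000, spread=15871/36000
  -> spread < 1/2 first at step 4
Step 5: max=1585267/486000, min=2822861/972000, spread=115891/324000
Step 6: max=11724679/3645000, min=284729969/97200000, spread=83784413/291600000
Step 7: max=1395956611/437400000, min=2870910463/972000000, spread=2080938053/8748000000
Step 8: max=20775341339/6561000000, min=86649437959/29160000000, spread=51168711929/262440000000

Answer: 4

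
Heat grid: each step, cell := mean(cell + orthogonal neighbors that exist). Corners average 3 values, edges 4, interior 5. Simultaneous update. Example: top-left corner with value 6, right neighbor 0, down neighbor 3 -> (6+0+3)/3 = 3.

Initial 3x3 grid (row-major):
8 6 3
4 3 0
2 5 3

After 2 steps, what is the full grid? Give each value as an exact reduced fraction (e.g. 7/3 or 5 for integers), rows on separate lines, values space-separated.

Answer: 61/12 22/5 41/12
1051/240 367/100 691/240
67/18 791/240 49/18

Derivation:
After step 1:
  6 5 3
  17/4 18/5 9/4
  11/3 13/4 8/3
After step 2:
  61/12 22/5 41/12
  1051/240 367/100 691/240
  67/18 791/240 49/18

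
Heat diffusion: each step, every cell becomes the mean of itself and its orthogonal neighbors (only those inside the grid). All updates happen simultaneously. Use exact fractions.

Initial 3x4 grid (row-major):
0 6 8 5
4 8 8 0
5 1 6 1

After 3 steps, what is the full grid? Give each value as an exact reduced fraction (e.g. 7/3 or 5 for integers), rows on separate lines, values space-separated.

After step 1:
  10/3 11/2 27/4 13/3
  17/4 27/5 6 7/2
  10/3 5 4 7/3
After step 2:
  157/36 1259/240 271/48 175/36
  979/240 523/100 513/100 97/24
  151/36 133/30 13/3 59/18
After step 3:
  4927/1080 36869/7200 37589/7200 2095/432
  64313/14400 14471/3000 29257/6000 31159/7200
  9149/2160 4093/900 15457/3600 839/216

Answer: 4927/1080 36869/7200 37589/7200 2095/432
64313/14400 14471/3000 29257/6000 31159/7200
9149/2160 4093/900 15457/3600 839/216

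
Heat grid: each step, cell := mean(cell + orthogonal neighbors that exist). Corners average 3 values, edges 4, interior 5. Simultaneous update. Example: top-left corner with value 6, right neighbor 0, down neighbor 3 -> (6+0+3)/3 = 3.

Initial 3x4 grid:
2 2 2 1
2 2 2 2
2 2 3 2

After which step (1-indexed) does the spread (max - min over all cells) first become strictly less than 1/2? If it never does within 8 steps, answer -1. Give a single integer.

Step 1: max=7/3, min=5/3, spread=2/3
Step 2: max=271/120, min=31/18, spread=193/360
Step 3: max=2567/1200, min=2021/1080, spread=2893/10800
  -> spread < 1/2 first at step 3
Step 4: max=113741/54000, min=246779/129600, spread=130997/648000
Step 5: max=4497031/2160000, min=15159511/7776000, spread=5149003/38880000
Step 6: max=40116461/19440000, min=917551889/466560000, spread=1809727/18662400
Step 7: max=3992234809/1944000000, min=55534646251/27993600000, spread=9767674993/139968000000
Step 8: max=35822352929/17496000000, min=3347153055809/1679616000000, spread=734342603/13436928000

Answer: 3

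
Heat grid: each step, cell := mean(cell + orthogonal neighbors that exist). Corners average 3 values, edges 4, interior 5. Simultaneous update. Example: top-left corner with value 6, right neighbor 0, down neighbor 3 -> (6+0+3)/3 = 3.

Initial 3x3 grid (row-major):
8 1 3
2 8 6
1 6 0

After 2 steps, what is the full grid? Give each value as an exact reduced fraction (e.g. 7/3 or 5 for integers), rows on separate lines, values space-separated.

After step 1:
  11/3 5 10/3
  19/4 23/5 17/4
  3 15/4 4
After step 2:
  161/36 83/20 151/36
  961/240 447/100 971/240
  23/6 307/80 4

Answer: 161/36 83/20 151/36
961/240 447/100 971/240
23/6 307/80 4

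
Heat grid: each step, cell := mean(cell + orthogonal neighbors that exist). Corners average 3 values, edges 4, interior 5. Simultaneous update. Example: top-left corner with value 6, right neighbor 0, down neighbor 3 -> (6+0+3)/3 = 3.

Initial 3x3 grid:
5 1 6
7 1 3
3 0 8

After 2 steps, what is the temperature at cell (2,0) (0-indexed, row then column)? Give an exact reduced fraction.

Answer: 31/9

Derivation:
Step 1: cell (2,0) = 10/3
Step 2: cell (2,0) = 31/9
Full grid after step 2:
  139/36 799/240 133/36
  211/60 343/100 139/40
  31/9 31/10 67/18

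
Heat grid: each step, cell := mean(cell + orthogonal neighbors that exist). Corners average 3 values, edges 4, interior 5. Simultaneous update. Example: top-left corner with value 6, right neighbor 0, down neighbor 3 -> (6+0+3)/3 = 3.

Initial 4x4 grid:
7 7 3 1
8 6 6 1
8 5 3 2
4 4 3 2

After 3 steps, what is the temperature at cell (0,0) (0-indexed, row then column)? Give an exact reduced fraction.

Step 1: cell (0,0) = 22/3
Step 2: cell (0,0) = 61/9
Step 3: cell (0,0) = 7027/1080
Full grid after step 3:
  7027/1080 1252/225 377/90 3299/1080
  22747/3600 16621/3000 11849/3000 2179/720
  20827/3600 14857/3000 11269/3000 10039/3600
  5611/1080 1012/225 769/225 3019/1080

Answer: 7027/1080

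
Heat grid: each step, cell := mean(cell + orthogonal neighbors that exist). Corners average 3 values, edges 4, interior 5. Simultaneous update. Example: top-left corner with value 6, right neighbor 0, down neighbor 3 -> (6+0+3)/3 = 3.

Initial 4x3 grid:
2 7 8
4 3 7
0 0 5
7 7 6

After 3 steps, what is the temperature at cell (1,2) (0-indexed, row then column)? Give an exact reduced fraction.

Answer: 36587/7200

Derivation:
Step 1: cell (1,2) = 23/4
Step 2: cell (1,2) = 1307/240
Step 3: cell (1,2) = 36587/7200
Full grid after step 3:
  2243/540 17231/3600 12017/2160
  6503/1800 26371/6000 36587/7200
  13121/3600 24691/6000 3863/800
  431/108 4019/900 703/144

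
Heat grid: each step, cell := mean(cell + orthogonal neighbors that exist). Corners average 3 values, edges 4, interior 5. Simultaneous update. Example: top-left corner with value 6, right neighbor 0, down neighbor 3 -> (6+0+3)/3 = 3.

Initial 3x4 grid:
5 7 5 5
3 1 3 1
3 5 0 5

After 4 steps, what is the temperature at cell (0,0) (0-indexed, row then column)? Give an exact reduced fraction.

Answer: 4657/1200

Derivation:
Step 1: cell (0,0) = 5
Step 2: cell (0,0) = 25/6
Step 3: cell (0,0) = 1513/360
Step 4: cell (0,0) = 4657/1200
Full grid after step 4:
  4657/1200 5909/1500 24563/6750 234313/64800
  199159/54000 154267/45000 615193/180000 1368887/432000
  105989/32400 349823/108000 35237/12000 7219/2400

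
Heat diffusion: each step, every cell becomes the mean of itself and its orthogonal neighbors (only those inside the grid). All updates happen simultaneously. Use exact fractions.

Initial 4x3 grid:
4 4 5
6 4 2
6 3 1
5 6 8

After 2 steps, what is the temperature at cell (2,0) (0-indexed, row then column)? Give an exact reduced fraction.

Answer: 59/12

Derivation:
Step 1: cell (2,0) = 5
Step 2: cell (2,0) = 59/12
Full grid after step 2:
  167/36 983/240 131/36
  277/60 401/100 419/120
  59/12 109/25 31/8
  97/18 121/24 14/3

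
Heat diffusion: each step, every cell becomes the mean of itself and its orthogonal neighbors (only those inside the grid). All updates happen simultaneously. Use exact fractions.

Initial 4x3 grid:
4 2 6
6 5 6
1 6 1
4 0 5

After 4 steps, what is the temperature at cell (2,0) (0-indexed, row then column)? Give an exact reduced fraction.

Answer: 753097/216000

Derivation:
Step 1: cell (2,0) = 17/4
Step 2: cell (2,0) = 751/240
Step 3: cell (2,0) = 26431/7200
Step 4: cell (2,0) = 753097/216000
Full grid after step 4:
  179519/43200 3762043/864000 560207/129600
  291079/72000 1444427/360000 455681/108000
  753097/216000 1337177/360000 43679/12000
  428267/129600 2759233/864000 49313/14400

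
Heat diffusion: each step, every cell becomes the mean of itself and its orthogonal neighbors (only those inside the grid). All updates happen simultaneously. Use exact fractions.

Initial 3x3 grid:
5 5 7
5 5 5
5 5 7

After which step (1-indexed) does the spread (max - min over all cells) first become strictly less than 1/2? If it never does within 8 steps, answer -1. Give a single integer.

Answer: 3

Derivation:
Step 1: max=6, min=5, spread=1
Step 2: max=103/18, min=5, spread=13/18
Step 3: max=4037/720, min=371/72, spread=109/240
  -> spread < 1/2 first at step 3
Step 4: max=71429/12960, min=9361/1800, spread=20149/64800
Step 5: max=14189933/2592000, min=1364491/259200, spread=545023/2592000
Step 6: max=844983751/155520000, min=17131237/3240000, spread=36295/248832
Step 7: max=50541170597/9331200000, min=4132135831/777600000, spread=305773/2985984
Step 8: max=3022674670159/559872000000, min=41422575497/7776000000, spread=2575951/35831808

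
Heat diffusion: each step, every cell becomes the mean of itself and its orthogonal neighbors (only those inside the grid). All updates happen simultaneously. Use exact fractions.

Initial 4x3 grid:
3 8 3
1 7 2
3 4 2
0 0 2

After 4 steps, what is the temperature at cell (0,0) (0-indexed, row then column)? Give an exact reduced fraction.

Answer: 170969/43200

Derivation:
Step 1: cell (0,0) = 4
Step 2: cell (0,0) = 17/4
Step 3: cell (0,0) = 2933/720
Step 4: cell (0,0) = 170969/43200
Full grid after step 4:
  170969/43200 3497423/864000 523207/129600
  62111/18000 1283857/360000 383791/108000
  47951/18000 487541/180000 300331/108000
  45817/21600 927859/432000 144701/64800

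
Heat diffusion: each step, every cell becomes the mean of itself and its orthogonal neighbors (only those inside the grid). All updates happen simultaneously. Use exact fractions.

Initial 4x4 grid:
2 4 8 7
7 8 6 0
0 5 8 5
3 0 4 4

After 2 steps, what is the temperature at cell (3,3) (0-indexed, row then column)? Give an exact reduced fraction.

Answer: 151/36

Derivation:
Step 1: cell (3,3) = 13/3
Step 2: cell (3,3) = 151/36
Full grid after step 2:
  169/36 265/48 91/16 21/4
  55/12 519/100 567/100 79/16
  33/10 451/100 481/100 1121/240
  31/12 61/20 127/30 151/36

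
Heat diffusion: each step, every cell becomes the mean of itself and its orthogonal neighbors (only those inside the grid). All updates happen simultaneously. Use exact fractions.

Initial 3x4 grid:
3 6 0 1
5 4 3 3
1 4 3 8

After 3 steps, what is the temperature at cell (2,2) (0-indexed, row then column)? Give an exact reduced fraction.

Step 1: cell (2,2) = 9/2
Step 2: cell (2,2) = 443/120
Step 3: cell (2,2) = 691/180
Full grid after step 3:
  2041/540 4733/1440 4393/1440 2893/1080
  3391/960 731/200 321/100 3233/960
  7859/2160 2519/720 691/180 7981/2160

Answer: 691/180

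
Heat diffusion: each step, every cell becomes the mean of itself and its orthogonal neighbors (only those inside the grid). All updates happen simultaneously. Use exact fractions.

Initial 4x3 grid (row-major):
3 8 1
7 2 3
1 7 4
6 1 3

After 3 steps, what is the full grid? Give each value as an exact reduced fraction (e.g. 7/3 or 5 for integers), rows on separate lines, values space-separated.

Answer: 93/20 9503/2400 2903/720
4889/1200 8679/2000 2801/800
7651/1800 10651/3000 27529/7200
1547/432 55273/14400 359/108

Derivation:
After step 1:
  6 7/2 4
  13/4 27/5 5/2
  21/4 3 17/4
  8/3 17/4 8/3
After step 2:
  17/4 189/40 10/3
  199/40 353/100 323/80
  85/24 443/100 149/48
  73/18 151/48 67/18
After step 3:
  93/20 9503/2400 2903/720
  4889/1200 8679/2000 2801/800
  7651/1800 10651/3000 27529/7200
  1547/432 55273/14400 359/108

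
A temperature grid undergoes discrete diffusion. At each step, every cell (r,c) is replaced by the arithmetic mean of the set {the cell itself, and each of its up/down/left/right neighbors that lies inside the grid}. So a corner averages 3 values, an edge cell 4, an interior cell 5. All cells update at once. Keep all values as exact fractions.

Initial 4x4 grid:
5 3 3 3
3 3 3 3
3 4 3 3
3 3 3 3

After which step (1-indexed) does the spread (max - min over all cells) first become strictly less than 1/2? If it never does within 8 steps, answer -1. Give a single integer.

Answer: 3

Derivation:
Step 1: max=11/3, min=3, spread=2/3
Step 2: max=32/9, min=3, spread=5/9
Step 3: max=7417/2160, min=1213/400, spread=2167/5400
  -> spread < 1/2 first at step 3
Step 4: max=218779/64800, min=21991/7200, spread=1043/3240
Step 5: max=6478609/1944000, min=220849/72000, spread=257843/972000
Step 6: max=38499491/11664000, min=3990671/1296000, spread=645863/2916000
Step 7: max=5732837737/1749600000, min=600924253/194400000, spread=16225973/87480000
Step 8: max=170975948719/52488000000, min=18087681451/5832000000, spread=409340783/2624400000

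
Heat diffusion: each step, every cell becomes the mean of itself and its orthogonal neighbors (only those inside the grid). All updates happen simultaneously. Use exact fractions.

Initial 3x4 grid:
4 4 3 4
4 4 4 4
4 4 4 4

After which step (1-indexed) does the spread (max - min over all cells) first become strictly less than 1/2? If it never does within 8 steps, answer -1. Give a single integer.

Answer: 1

Derivation:
Step 1: max=4, min=11/3, spread=1/3
  -> spread < 1/2 first at step 1
Step 2: max=4, min=449/120, spread=31/120
Step 3: max=4, min=4109/1080, spread=211/1080
Step 4: max=7153/1800, min=415103/108000, spread=14077/108000
Step 5: max=428317/108000, min=3747593/972000, spread=5363/48600
Step 6: max=237131/60000, min=112899191/29160000, spread=93859/1166400
Step 7: max=383463533/97200000, min=6788125519/1749600000, spread=4568723/69984000
Step 8: max=11482381111/2916000000, min=408123564371/104976000000, spread=8387449/167961600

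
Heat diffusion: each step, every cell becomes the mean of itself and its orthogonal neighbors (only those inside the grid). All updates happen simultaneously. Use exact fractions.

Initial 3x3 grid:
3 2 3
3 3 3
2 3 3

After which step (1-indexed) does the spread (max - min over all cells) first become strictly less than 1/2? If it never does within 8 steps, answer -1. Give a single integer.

Answer: 1

Derivation:
Step 1: max=3, min=8/3, spread=1/3
  -> spread < 1/2 first at step 1
Step 2: max=35/12, min=653/240, spread=47/240
Step 3: max=229/80, min=2939/1080, spread=61/432
Step 4: max=122767/43200, min=177763/64800, spread=511/5184
Step 5: max=7316149/2592000, min=10704911/3888000, spread=4309/62208
Step 6: max=145821901/51840000, min=644856367/233280000, spread=36295/746496
Step 7: max=26172750941/9331200000, min=38781356099/13996800000, spread=305773/8957952
Step 8: max=1567634070527/559872000000, min=2331326488603/839808000000, spread=2575951/107495424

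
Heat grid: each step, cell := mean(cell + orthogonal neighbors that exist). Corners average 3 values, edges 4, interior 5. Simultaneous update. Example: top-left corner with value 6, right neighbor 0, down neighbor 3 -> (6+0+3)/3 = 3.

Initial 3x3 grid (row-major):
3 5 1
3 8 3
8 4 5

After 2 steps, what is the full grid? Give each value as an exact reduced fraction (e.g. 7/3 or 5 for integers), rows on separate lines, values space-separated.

Answer: 161/36 931/240 23/6
563/120 497/100 317/80
67/12 397/80 29/6

Derivation:
After step 1:
  11/3 17/4 3
  11/2 23/5 17/4
  5 25/4 4
After step 2:
  161/36 931/240 23/6
  563/120 497/100 317/80
  67/12 397/80 29/6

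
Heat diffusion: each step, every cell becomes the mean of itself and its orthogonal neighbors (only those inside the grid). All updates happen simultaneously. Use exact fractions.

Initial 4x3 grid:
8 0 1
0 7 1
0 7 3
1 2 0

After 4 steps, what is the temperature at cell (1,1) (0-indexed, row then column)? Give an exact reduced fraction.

Step 1: cell (1,1) = 3
Step 2: cell (1,1) = 351/100
Step 3: cell (1,1) = 8467/3000
Step 4: cell (1,1) = 262399/90000
Full grid after step 4:
  196963/64800 611291/216000 180013/64800
  618001/216000 262399/90000 577501/216000
  192427/72000 468823/180000 573781/216000
  3181/1350 1056917/432000 79019/32400

Answer: 262399/90000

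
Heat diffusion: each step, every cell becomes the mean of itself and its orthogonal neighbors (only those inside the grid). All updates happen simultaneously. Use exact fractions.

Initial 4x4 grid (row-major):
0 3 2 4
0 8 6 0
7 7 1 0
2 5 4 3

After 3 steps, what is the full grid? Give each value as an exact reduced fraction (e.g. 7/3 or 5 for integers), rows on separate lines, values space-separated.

Answer: 2221/720 1969/600 633/200 323/120
8831/2400 7543/2000 3293/1000 3283/1200
6041/1440 12623/3000 20711/6000 9133/3600
4823/1080 6053/1440 24281/7200 5741/2160

Derivation:
After step 1:
  1 13/4 15/4 2
  15/4 24/5 17/5 5/2
  4 28/5 18/5 1
  14/3 9/2 13/4 7/3
After step 2:
  8/3 16/5 31/10 11/4
  271/80 104/25 361/100 89/40
  1081/240 9/2 337/100 283/120
  79/18 1081/240 821/240 79/36
After step 3:
  2221/720 1969/600 633/200 323/120
  8831/2400 7543/2000 3293/1000 3283/1200
  6041/1440 12623/3000 20711/6000 9133/3600
  4823/1080 6053/1440 24281/7200 5741/2160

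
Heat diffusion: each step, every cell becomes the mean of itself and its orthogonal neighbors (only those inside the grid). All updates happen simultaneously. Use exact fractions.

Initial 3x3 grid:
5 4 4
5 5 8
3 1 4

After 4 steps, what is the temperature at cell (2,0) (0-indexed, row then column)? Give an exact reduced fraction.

Step 1: cell (2,0) = 3
Step 2: cell (2,0) = 43/12
Step 3: cell (2,0) = 2777/720
Step 4: cell (2,0) = 173719/43200
Full grid after step 4:
  9038/2025 666299/144000 615157/129600
  1832147/432000 790739/180000 3947419/864000
  173719/43200 3586919/864000 280541/64800

Answer: 173719/43200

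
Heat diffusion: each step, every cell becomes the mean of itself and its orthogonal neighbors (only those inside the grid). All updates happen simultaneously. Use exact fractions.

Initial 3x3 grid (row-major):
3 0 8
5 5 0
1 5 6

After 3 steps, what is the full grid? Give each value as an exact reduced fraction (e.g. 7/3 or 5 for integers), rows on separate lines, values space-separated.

After step 1:
  8/3 4 8/3
  7/2 3 19/4
  11/3 17/4 11/3
After step 2:
  61/18 37/12 137/36
  77/24 39/10 169/48
  137/36 175/48 38/9
After step 3:
  697/216 319/90 1499/432
  5149/1440 2083/600 11123/2880
  1535/432 11213/2880 205/54

Answer: 697/216 319/90 1499/432
5149/1440 2083/600 11123/2880
1535/432 11213/2880 205/54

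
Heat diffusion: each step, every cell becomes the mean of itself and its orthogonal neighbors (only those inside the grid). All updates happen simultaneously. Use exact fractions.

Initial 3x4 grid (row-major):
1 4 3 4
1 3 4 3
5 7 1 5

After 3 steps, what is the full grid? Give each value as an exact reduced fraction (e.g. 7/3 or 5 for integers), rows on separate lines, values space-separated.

After step 1:
  2 11/4 15/4 10/3
  5/2 19/5 14/5 4
  13/3 4 17/4 3
After step 2:
  29/12 123/40 379/120 133/36
  379/120 317/100 93/25 197/60
  65/18 983/240 281/80 15/4
After step 3:
  173/60 591/200 12283/3600 3649/1080
  22241/7200 20663/6000 20213/6000 13003/3600
  7823/2160 25901/7200 9047/2400 2531/720

Answer: 173/60 591/200 12283/3600 3649/1080
22241/7200 20663/6000 20213/6000 13003/3600
7823/2160 25901/7200 9047/2400 2531/720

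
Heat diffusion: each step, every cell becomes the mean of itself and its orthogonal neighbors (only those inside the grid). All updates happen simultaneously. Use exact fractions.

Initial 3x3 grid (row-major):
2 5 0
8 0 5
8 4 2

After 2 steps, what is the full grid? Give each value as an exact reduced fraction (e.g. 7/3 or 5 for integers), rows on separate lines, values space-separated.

After step 1:
  5 7/4 10/3
  9/2 22/5 7/4
  20/3 7/2 11/3
After step 2:
  15/4 869/240 41/18
  617/120 159/50 263/80
  44/9 547/120 107/36

Answer: 15/4 869/240 41/18
617/120 159/50 263/80
44/9 547/120 107/36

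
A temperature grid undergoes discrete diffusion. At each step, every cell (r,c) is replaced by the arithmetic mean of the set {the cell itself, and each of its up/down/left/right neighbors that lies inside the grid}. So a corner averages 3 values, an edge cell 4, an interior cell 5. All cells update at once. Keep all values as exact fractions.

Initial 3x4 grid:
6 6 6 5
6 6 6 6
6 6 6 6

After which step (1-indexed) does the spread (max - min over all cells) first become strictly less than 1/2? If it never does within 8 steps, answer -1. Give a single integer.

Answer: 1

Derivation:
Step 1: max=6, min=17/3, spread=1/3
  -> spread < 1/2 first at step 1
Step 2: max=6, min=103/18, spread=5/18
Step 3: max=6, min=1255/216, spread=41/216
Step 4: max=6, min=151303/25920, spread=4217/25920
Step 5: max=43121/7200, min=9122051/1555200, spread=38417/311040
Step 6: max=861403/144000, min=548671789/93312000, spread=1903471/18662400
Step 7: max=25804241/4320000, min=32991330911/5598720000, spread=18038617/223948800
Step 8: max=2319873241/388800000, min=1982271017149/335923200000, spread=883978523/13436928000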